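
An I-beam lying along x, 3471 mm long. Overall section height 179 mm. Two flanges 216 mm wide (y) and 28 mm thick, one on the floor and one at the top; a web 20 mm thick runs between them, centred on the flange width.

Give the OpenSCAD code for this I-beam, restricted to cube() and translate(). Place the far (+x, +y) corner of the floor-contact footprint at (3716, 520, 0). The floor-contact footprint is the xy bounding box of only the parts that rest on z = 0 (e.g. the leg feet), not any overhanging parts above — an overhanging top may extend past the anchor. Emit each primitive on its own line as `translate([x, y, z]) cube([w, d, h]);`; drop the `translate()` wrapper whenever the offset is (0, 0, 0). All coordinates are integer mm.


translate([245, 304, 0]) cube([3471, 216, 28]);
translate([245, 402, 28]) cube([3471, 20, 123]);
translate([245, 304, 151]) cube([3471, 216, 28]);


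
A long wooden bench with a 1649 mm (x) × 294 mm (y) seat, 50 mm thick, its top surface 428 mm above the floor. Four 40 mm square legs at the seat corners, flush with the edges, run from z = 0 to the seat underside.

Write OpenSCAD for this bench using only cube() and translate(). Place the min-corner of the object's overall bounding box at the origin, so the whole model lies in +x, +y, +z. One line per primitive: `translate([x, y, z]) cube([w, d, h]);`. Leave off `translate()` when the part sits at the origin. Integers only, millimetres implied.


translate([0, 0, 378]) cube([1649, 294, 50]);
cube([40, 40, 378]);
translate([0, 254, 0]) cube([40, 40, 378]);
translate([1609, 0, 0]) cube([40, 40, 378]);
translate([1609, 254, 0]) cube([40, 40, 378]);


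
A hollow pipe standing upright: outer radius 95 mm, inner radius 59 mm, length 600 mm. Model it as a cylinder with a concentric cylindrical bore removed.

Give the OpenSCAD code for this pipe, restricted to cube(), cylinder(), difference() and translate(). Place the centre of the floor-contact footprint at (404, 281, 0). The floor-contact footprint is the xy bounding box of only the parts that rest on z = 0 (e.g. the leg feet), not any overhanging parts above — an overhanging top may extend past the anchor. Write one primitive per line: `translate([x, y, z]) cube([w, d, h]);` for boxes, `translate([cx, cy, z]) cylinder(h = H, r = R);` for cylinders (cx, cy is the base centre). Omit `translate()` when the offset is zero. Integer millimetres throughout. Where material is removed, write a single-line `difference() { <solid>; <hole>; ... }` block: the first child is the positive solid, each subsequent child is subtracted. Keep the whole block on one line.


difference() { translate([404, 281, 0]) cylinder(h = 600, r = 95); translate([404, 281, 0]) cylinder(h = 600, r = 59); }


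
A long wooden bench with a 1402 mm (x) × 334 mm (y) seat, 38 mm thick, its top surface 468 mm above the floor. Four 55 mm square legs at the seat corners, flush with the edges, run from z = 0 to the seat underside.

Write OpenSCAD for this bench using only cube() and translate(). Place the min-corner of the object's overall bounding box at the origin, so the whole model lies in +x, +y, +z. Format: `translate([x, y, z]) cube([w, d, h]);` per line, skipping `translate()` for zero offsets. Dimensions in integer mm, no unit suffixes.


translate([0, 0, 430]) cube([1402, 334, 38]);
cube([55, 55, 430]);
translate([0, 279, 0]) cube([55, 55, 430]);
translate([1347, 0, 0]) cube([55, 55, 430]);
translate([1347, 279, 0]) cube([55, 55, 430]);


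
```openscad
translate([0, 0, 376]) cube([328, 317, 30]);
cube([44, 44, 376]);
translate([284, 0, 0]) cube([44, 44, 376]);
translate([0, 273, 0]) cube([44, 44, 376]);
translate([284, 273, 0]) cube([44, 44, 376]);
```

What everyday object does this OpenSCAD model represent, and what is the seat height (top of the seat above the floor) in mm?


A stool. The seat height is 406 mm.

A 328×317×30 slab at z = 376 on four corner posts — a stool. The seat top is 376 + 30 = 406 mm.


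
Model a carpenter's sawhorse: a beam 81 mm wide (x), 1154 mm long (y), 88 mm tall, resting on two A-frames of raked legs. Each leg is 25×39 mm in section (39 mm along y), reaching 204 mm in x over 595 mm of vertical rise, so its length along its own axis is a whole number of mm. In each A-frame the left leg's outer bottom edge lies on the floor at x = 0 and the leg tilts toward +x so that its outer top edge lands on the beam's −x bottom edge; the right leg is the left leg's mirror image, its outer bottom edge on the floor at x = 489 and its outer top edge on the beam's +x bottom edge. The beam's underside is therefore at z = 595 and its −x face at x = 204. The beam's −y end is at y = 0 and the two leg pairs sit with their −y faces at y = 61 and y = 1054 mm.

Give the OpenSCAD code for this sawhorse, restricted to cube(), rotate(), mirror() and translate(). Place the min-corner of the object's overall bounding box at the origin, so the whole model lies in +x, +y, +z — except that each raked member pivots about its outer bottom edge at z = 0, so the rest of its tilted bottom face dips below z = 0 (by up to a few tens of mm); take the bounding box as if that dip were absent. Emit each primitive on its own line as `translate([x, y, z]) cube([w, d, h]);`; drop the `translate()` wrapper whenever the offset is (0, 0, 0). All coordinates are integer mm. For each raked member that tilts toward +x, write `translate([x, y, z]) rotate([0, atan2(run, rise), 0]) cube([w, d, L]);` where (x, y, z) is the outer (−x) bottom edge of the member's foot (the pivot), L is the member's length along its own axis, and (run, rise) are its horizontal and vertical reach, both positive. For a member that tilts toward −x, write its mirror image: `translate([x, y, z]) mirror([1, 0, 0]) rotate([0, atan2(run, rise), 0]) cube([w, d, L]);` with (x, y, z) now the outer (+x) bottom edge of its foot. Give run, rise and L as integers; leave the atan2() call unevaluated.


translate([204, 0, 595]) cube([81, 1154, 88]);
translate([0, 61, 0]) rotate([0, atan2(204, 595), 0]) cube([25, 39, 629]);
translate([489, 61, 0]) mirror([1, 0, 0]) rotate([0, atan2(204, 595), 0]) cube([25, 39, 629]);
translate([0, 1054, 0]) rotate([0, atan2(204, 595), 0]) cube([25, 39, 629]);
translate([489, 1054, 0]) mirror([1, 0, 0]) rotate([0, atan2(204, 595), 0]) cube([25, 39, 629]);


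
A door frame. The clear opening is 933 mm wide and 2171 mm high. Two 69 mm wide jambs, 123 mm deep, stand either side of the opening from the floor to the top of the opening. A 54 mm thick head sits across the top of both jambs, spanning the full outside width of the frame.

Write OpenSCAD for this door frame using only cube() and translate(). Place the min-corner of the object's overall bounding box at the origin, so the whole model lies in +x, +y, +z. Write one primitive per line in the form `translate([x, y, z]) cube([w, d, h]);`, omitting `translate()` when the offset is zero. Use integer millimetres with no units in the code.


cube([69, 123, 2171]);
translate([1002, 0, 0]) cube([69, 123, 2171]);
translate([0, 0, 2171]) cube([1071, 123, 54]);


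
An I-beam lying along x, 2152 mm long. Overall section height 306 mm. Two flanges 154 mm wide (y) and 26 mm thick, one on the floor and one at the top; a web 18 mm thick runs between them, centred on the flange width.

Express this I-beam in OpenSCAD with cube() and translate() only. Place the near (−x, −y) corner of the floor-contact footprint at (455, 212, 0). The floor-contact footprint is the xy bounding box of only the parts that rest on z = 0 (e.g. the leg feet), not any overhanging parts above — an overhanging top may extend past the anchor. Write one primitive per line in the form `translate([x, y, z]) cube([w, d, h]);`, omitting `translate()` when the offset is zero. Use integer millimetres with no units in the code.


translate([455, 212, 0]) cube([2152, 154, 26]);
translate([455, 280, 26]) cube([2152, 18, 254]);
translate([455, 212, 280]) cube([2152, 154, 26]);


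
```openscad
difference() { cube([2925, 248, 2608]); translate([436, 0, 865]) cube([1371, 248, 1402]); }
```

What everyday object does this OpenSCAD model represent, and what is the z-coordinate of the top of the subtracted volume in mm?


A wall with a window opening. The window head height is 2267 mm.

A wall with a rectangular opening subtracted — a window. Sill at z = 865, opening 1402 mm tall, so the head is at 865 + 1402 = 2267 mm.


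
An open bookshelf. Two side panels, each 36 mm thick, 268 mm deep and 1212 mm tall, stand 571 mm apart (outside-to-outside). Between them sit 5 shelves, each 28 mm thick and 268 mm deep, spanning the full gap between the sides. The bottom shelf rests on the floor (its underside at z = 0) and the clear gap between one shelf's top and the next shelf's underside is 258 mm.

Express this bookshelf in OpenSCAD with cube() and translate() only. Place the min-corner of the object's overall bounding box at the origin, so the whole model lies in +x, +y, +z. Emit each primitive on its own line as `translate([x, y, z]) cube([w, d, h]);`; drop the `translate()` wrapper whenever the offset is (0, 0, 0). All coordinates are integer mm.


cube([36, 268, 1212]);
translate([535, 0, 0]) cube([36, 268, 1212]);
translate([36, 0, 0]) cube([499, 268, 28]);
translate([36, 0, 286]) cube([499, 268, 28]);
translate([36, 0, 572]) cube([499, 268, 28]);
translate([36, 0, 858]) cube([499, 268, 28]);
translate([36, 0, 1144]) cube([499, 268, 28]);


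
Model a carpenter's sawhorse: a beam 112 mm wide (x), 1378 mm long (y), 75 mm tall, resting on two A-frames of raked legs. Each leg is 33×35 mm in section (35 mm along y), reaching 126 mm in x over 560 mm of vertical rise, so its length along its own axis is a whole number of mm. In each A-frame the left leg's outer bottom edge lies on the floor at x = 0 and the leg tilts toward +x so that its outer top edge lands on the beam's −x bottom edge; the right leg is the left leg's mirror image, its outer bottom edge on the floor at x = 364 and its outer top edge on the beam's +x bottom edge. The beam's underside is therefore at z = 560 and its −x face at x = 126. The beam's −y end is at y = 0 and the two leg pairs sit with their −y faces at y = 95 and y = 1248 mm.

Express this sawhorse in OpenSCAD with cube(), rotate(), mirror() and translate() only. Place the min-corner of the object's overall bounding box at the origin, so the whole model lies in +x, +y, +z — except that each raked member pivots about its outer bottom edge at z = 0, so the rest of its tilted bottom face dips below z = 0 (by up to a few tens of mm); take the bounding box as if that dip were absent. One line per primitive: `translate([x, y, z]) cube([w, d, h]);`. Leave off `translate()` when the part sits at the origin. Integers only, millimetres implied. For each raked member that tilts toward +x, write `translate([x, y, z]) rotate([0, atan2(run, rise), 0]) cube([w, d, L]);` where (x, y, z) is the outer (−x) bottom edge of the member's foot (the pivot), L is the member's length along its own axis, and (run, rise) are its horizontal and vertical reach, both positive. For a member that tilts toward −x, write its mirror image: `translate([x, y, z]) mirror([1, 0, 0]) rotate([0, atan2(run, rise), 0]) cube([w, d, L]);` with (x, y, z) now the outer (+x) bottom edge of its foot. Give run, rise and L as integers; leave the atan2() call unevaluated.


// leg length = √(126² + 560²) = 574
// right-leg outer foot x = 2·126 + 112 = 364
// beam min-corner = (126, 0, 560)
translate([126, 0, 560]) cube([112, 1378, 75]);
translate([0, 95, 0]) rotate([0, atan2(126, 560), 0]) cube([33, 35, 574]);
translate([364, 95, 0]) mirror([1, 0, 0]) rotate([0, atan2(126, 560), 0]) cube([33, 35, 574]);
translate([0, 1248, 0]) rotate([0, atan2(126, 560), 0]) cube([33, 35, 574]);
translate([364, 1248, 0]) mirror([1, 0, 0]) rotate([0, atan2(126, 560), 0]) cube([33, 35, 574]);


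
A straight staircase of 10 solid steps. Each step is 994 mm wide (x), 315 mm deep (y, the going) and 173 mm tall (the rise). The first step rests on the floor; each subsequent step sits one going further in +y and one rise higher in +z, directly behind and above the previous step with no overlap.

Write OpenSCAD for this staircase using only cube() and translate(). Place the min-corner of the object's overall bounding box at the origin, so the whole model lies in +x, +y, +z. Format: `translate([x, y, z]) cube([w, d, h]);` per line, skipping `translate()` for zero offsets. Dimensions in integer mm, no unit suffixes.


cube([994, 315, 173]);
translate([0, 315, 173]) cube([994, 315, 173]);
translate([0, 630, 346]) cube([994, 315, 173]);
translate([0, 945, 519]) cube([994, 315, 173]);
translate([0, 1260, 692]) cube([994, 315, 173]);
translate([0, 1575, 865]) cube([994, 315, 173]);
translate([0, 1890, 1038]) cube([994, 315, 173]);
translate([0, 2205, 1211]) cube([994, 315, 173]);
translate([0, 2520, 1384]) cube([994, 315, 173]);
translate([0, 2835, 1557]) cube([994, 315, 173]);


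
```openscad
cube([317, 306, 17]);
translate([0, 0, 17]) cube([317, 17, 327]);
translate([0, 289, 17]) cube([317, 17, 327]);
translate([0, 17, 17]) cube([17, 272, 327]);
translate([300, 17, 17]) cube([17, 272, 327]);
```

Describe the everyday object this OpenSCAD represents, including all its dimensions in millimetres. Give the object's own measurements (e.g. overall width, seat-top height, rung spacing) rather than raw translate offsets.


An open-topped rectangular box: outside dimensions 317×306×344 mm, with a uniform wall and base thickness of 17 mm. The base is a full 317×306 slab on the floor; four walls sit on top of the base. The front and back walls (the −y and +y sides) span the full width; the two side walls fit between them.


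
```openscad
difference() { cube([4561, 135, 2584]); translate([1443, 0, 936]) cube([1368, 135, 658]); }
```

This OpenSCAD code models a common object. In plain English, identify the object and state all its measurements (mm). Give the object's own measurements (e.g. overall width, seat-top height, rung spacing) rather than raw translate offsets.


A wall 4561 mm long (x), 135 mm thick (y), 2584 mm tall, with a rectangular window opening cut through it. The opening is 1368 mm wide and 658 mm tall; its sill is at z = 936 mm and its near (−x) edge is 1443 mm from the wall's −x end. The opening passes through the full wall thickness.


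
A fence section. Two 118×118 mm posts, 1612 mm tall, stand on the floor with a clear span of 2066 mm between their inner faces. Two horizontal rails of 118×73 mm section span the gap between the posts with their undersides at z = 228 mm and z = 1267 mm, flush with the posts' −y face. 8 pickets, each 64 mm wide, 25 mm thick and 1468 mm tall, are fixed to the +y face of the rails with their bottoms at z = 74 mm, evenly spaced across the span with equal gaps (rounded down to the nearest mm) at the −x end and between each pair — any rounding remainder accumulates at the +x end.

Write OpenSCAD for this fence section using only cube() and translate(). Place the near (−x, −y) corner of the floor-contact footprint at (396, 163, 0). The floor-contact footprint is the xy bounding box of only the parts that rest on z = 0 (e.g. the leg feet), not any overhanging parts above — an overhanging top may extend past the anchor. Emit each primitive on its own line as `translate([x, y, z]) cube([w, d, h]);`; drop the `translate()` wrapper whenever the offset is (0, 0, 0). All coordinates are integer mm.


translate([396, 163, 0]) cube([118, 118, 1612]);
translate([2580, 163, 0]) cube([118, 118, 1612]);
translate([514, 163, 228]) cube([2066, 118, 73]);
translate([514, 163, 1267]) cube([2066, 118, 73]);
translate([686, 281, 74]) cube([64, 25, 1468]);
translate([922, 281, 74]) cube([64, 25, 1468]);
translate([1158, 281, 74]) cube([64, 25, 1468]);
translate([1394, 281, 74]) cube([64, 25, 1468]);
translate([1630, 281, 74]) cube([64, 25, 1468]);
translate([1866, 281, 74]) cube([64, 25, 1468]);
translate([2102, 281, 74]) cube([64, 25, 1468]);
translate([2338, 281, 74]) cube([64, 25, 1468]);


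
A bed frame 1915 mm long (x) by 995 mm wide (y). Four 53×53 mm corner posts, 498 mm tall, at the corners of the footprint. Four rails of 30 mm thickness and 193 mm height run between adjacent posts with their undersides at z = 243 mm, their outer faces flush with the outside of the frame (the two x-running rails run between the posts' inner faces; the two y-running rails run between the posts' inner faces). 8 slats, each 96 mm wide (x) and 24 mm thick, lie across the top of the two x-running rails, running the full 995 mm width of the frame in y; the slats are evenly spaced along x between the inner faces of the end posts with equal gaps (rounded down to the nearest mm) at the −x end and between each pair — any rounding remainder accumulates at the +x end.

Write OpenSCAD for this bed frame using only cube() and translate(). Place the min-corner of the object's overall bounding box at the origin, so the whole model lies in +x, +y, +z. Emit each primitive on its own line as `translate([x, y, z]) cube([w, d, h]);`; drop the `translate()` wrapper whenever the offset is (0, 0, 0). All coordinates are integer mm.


cube([53, 53, 498]);
translate([0, 942, 0]) cube([53, 53, 498]);
translate([1862, 0, 0]) cube([53, 53, 498]);
translate([1862, 942, 0]) cube([53, 53, 498]);
translate([53, 0, 243]) cube([1809, 30, 193]);
translate([53, 965, 243]) cube([1809, 30, 193]);
translate([0, 53, 243]) cube([30, 889, 193]);
translate([1885, 53, 243]) cube([30, 889, 193]);
translate([168, 0, 436]) cube([96, 995, 24]);
translate([379, 0, 436]) cube([96, 995, 24]);
translate([590, 0, 436]) cube([96, 995, 24]);
translate([801, 0, 436]) cube([96, 995, 24]);
translate([1012, 0, 436]) cube([96, 995, 24]);
translate([1223, 0, 436]) cube([96, 995, 24]);
translate([1434, 0, 436]) cube([96, 995, 24]);
translate([1645, 0, 436]) cube([96, 995, 24]);


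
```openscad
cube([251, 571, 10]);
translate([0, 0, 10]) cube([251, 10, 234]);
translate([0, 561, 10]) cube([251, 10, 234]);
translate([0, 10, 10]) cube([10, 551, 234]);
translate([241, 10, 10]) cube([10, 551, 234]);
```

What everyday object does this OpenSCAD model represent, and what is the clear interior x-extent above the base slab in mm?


An open box. The internal width is 231 mm.

A 251×571 base slab with four walls standing on it — an open box. The base is 251 mm wide and the walls are 10 mm thick, so the internal width is 251 − 2 × 10 = 231 mm.


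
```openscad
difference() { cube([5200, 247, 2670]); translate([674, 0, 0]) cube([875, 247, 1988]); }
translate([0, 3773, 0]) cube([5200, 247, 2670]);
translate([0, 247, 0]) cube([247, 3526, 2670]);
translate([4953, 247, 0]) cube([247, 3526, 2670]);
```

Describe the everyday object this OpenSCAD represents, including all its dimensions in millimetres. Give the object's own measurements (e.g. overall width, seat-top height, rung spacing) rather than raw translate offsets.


A single room: four walls, each 2670 mm tall and 247 mm thick, enclosing an outside footprint 5200×4020 mm (x × y), no floor or roof. The front and back walls (−y and +y sides) run the full x-width; the side walls fit between their inner faces. A door opening 875 mm wide and 1988 mm tall is cut through the front wall from the floor up, its −x edge 674 mm from the wall's −x end.


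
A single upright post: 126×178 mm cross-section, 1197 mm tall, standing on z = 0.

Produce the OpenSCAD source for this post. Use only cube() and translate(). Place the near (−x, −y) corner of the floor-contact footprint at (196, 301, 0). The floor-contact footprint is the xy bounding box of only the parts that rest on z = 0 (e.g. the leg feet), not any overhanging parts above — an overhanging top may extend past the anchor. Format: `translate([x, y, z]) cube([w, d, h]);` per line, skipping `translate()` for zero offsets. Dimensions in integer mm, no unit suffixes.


translate([196, 301, 0]) cube([126, 178, 1197]);


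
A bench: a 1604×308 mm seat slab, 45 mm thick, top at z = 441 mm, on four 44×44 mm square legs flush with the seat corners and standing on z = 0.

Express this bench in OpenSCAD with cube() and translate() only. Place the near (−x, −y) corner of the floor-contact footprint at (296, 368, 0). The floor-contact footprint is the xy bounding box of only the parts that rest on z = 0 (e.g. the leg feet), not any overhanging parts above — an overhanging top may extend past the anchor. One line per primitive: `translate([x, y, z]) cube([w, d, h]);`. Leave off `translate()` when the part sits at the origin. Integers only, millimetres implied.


translate([296, 368, 396]) cube([1604, 308, 45]);
translate([296, 368, 0]) cube([44, 44, 396]);
translate([296, 632, 0]) cube([44, 44, 396]);
translate([1856, 368, 0]) cube([44, 44, 396]);
translate([1856, 632, 0]) cube([44, 44, 396]);


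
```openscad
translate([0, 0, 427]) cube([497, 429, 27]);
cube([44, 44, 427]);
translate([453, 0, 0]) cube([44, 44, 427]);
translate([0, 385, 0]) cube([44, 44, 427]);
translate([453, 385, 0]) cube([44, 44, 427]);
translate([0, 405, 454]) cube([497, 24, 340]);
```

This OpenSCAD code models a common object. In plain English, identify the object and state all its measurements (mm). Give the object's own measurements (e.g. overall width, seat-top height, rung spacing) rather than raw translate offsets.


A chair. The seat is a 497×429×27 mm slab with its top at z = 454 mm, on four 44×44 mm corner legs (flush with the seat edges, standing on z = 0). A flat backrest 24 mm thick, 340 mm tall, spans the full seat width and rises from the seat top along its +y edge, rear face flush with the rear of the seat.


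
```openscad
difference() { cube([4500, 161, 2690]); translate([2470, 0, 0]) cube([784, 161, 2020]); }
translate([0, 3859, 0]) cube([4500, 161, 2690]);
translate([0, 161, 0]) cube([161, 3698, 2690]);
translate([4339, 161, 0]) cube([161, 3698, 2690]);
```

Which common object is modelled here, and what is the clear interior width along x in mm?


A single room. The interior width is 4178 mm.

Four walls enclosing a rectangle with a door in the front wall — a room. Outside width 4500 minus two 161 mm walls gives 4178 mm.


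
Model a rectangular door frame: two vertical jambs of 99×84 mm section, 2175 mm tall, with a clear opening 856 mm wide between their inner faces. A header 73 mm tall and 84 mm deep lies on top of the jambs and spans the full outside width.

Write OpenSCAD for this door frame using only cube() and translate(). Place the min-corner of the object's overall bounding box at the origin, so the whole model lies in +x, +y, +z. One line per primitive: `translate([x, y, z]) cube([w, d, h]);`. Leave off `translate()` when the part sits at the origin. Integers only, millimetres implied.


cube([99, 84, 2175]);
translate([955, 0, 0]) cube([99, 84, 2175]);
translate([0, 0, 2175]) cube([1054, 84, 73]);


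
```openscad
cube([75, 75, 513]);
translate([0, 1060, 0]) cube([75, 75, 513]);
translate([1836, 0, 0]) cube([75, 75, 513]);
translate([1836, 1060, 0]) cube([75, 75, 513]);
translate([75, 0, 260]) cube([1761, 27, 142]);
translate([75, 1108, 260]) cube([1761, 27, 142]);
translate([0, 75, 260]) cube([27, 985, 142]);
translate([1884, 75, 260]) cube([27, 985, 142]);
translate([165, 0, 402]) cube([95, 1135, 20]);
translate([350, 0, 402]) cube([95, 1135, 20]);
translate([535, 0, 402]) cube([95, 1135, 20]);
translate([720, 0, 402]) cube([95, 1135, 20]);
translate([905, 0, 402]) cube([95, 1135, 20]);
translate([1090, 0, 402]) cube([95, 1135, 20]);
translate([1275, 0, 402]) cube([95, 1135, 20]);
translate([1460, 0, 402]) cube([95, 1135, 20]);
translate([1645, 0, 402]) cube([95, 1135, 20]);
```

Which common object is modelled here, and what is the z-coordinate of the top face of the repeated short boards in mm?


A bed frame. The slat-top height is 422 mm.

Four posts, four rails, and a row of slats — a bed frame. Slats sit on the rails at z = 260 + 142 = 402; with slat thickness 20, the top is 422 mm.


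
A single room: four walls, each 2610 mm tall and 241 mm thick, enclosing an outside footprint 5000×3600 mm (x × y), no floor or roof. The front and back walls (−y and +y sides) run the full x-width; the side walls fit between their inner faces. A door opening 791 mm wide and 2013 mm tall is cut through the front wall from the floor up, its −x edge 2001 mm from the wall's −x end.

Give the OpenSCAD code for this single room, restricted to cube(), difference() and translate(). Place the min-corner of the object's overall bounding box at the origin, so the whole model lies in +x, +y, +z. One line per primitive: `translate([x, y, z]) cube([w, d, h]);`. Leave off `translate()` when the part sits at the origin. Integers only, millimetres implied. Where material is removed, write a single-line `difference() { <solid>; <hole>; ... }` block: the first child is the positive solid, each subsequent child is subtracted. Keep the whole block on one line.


difference() { cube([5000, 241, 2610]); translate([2001, 0, 0]) cube([791, 241, 2013]); }
translate([0, 3359, 0]) cube([5000, 241, 2610]);
translate([0, 241, 0]) cube([241, 3118, 2610]);
translate([4759, 241, 0]) cube([241, 3118, 2610]);


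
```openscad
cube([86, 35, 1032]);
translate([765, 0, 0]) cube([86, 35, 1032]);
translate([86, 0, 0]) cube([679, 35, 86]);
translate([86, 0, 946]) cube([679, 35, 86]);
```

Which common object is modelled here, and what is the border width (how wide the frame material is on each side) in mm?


A picture frame. The border width is 86 mm.

Four thin pieces enclosing a rectangular opening — a picture frame. The two full-height stiles are 1032 mm tall; the top rail sits at z = 946 and is 86 mm tall, so the border above the opening is 1032 − 946 = 86 mm, matching the stile x-width.


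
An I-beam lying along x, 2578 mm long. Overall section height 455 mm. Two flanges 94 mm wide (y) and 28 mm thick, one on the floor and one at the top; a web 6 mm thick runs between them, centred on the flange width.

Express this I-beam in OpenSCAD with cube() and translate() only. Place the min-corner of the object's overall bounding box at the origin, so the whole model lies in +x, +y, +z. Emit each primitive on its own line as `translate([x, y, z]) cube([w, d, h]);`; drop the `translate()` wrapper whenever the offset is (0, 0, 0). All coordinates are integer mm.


cube([2578, 94, 28]);
translate([0, 44, 28]) cube([2578, 6, 399]);
translate([0, 0, 427]) cube([2578, 94, 28]);


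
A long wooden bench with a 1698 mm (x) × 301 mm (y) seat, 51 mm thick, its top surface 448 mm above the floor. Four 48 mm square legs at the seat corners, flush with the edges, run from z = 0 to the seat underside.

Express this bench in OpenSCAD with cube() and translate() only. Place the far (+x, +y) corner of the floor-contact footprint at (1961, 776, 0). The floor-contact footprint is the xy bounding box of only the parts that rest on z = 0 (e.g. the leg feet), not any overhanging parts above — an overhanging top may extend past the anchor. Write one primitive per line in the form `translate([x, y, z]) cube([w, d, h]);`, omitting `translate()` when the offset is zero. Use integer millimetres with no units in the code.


// leg_h = 448 − 51 = 397
translate([263, 475, 397]) cube([1698, 301, 51]);
translate([263, 475, 0]) cube([48, 48, 397]);
translate([263, 728, 0]) cube([48, 48, 397]);
translate([1913, 475, 0]) cube([48, 48, 397]);
translate([1913, 728, 0]) cube([48, 48, 397]);


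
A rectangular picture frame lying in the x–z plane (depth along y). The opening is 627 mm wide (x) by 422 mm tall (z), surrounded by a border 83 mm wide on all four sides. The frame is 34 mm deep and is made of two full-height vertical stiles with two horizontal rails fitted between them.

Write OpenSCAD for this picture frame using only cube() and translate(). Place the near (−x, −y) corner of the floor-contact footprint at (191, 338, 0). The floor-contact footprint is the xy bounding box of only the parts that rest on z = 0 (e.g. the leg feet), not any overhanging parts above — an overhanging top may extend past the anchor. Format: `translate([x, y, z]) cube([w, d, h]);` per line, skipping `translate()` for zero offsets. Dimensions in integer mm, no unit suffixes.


translate([191, 338, 0]) cube([83, 34, 588]);
translate([901, 338, 0]) cube([83, 34, 588]);
translate([274, 338, 0]) cube([627, 34, 83]);
translate([274, 338, 505]) cube([627, 34, 83]);


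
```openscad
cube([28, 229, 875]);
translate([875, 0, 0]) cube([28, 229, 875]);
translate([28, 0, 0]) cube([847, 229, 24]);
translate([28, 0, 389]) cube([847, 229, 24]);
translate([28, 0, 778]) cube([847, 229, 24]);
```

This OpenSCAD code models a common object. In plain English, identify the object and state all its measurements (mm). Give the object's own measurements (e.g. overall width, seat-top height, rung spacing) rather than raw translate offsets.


An open bookshelf. Two side panels, each 28 mm thick, 229 mm deep and 875 mm tall, stand 903 mm apart (outside-to-outside). Between them sit 3 shelves, each 24 mm thick and 229 mm deep, spanning the full gap between the sides. The bottom shelf rests on the floor (its underside at z = 0) and the clear gap between one shelf's top and the next shelf's underside is 365 mm.


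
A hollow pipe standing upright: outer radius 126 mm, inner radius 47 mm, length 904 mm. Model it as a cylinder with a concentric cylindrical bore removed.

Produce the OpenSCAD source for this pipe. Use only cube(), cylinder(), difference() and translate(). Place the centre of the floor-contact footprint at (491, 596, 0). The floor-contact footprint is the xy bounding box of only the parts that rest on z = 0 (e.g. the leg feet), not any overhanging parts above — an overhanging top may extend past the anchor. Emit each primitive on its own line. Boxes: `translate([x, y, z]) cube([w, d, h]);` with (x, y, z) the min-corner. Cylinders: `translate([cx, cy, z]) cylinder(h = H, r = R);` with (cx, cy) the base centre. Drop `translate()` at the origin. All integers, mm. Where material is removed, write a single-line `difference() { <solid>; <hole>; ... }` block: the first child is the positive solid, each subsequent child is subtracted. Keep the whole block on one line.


difference() { translate([491, 596, 0]) cylinder(h = 904, r = 126); translate([491, 596, 0]) cylinder(h = 904, r = 47); }


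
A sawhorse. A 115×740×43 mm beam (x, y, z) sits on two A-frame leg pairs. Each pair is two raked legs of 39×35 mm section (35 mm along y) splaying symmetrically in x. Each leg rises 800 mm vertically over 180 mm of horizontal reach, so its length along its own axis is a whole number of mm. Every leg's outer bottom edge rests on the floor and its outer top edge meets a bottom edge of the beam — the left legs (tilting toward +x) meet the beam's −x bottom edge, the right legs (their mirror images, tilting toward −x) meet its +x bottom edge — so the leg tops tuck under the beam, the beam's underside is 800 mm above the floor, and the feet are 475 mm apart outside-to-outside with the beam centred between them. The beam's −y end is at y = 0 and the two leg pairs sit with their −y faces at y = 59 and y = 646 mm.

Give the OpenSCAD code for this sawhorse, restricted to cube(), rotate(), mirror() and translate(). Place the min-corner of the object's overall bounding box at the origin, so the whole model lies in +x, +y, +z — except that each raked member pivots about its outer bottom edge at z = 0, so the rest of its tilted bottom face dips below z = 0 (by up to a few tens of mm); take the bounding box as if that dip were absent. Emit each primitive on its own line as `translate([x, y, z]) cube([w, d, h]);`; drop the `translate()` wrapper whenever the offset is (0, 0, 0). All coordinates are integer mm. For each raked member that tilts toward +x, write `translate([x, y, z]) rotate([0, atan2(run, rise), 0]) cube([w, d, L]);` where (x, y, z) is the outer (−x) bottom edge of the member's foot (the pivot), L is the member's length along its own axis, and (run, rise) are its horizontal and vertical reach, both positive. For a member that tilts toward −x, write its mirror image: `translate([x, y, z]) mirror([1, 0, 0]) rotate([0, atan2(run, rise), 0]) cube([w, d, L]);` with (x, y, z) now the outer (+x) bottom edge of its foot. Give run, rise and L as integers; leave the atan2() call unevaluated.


translate([180, 0, 800]) cube([115, 740, 43]);
translate([0, 59, 0]) rotate([0, atan2(180, 800), 0]) cube([39, 35, 820]);
translate([475, 59, 0]) mirror([1, 0, 0]) rotate([0, atan2(180, 800), 0]) cube([39, 35, 820]);
translate([0, 646, 0]) rotate([0, atan2(180, 800), 0]) cube([39, 35, 820]);
translate([475, 646, 0]) mirror([1, 0, 0]) rotate([0, atan2(180, 800), 0]) cube([39, 35, 820]);


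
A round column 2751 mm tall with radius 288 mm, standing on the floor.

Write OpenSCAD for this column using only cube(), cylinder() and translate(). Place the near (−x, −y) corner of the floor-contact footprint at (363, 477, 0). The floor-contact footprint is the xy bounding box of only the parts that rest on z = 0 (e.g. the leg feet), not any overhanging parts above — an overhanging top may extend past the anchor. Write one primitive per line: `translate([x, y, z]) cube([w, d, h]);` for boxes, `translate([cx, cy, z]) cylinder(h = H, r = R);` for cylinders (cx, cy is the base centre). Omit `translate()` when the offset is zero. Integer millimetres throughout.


translate([651, 765, 0]) cylinder(h = 2751, r = 288);


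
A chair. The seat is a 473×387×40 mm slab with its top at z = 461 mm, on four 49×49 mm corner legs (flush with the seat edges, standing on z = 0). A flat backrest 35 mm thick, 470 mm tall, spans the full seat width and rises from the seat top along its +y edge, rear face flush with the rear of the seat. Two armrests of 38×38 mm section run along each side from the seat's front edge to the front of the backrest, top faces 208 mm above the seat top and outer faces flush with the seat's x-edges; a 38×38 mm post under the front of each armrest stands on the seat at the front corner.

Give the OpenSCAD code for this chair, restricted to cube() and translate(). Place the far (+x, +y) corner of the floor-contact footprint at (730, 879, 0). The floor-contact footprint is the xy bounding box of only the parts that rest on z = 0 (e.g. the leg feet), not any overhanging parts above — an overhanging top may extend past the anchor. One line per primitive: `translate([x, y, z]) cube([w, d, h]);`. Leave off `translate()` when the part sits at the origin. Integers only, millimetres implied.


translate([257, 492, 421]) cube([473, 387, 40]);
translate([257, 492, 0]) cube([49, 49, 421]);
translate([681, 492, 0]) cube([49, 49, 421]);
translate([257, 830, 0]) cube([49, 49, 421]);
translate([681, 830, 0]) cube([49, 49, 421]);
translate([257, 844, 461]) cube([473, 35, 470]);
translate([257, 492, 631]) cube([38, 352, 38]);
translate([692, 492, 631]) cube([38, 352, 38]);
translate([257, 492, 461]) cube([38, 38, 170]);
translate([692, 492, 461]) cube([38, 38, 170]);


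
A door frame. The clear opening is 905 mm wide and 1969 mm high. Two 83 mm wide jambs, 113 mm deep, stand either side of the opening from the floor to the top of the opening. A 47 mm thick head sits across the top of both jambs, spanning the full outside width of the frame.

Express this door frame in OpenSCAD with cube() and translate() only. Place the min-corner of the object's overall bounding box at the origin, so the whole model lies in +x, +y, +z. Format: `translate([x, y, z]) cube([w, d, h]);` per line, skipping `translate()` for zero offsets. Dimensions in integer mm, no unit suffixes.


cube([83, 113, 1969]);
translate([988, 0, 0]) cube([83, 113, 1969]);
translate([0, 0, 1969]) cube([1071, 113, 47]);


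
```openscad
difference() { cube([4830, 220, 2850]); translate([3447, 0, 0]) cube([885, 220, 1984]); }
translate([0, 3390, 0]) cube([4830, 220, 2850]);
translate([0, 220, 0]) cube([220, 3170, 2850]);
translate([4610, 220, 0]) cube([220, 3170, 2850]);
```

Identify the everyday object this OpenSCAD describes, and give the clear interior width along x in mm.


A single room. The interior width is 4390 mm.

Four walls enclosing a rectangle with a door in the front wall — a room. Outside width 4830 minus two 220 mm walls gives 4390 mm.


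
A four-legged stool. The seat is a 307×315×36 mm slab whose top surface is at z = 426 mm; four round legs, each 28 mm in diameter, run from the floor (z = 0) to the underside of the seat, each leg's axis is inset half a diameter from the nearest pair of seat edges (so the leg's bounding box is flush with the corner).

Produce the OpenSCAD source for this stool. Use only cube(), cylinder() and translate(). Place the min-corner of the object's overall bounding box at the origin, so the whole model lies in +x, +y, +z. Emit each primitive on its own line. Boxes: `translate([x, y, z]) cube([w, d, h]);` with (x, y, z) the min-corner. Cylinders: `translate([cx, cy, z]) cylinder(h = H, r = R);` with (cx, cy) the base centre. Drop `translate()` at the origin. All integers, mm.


translate([0, 0, 390]) cube([307, 315, 36]);
translate([14, 14, 0]) cylinder(h = 390, r = 14);
translate([293, 14, 0]) cylinder(h = 390, r = 14);
translate([14, 301, 0]) cylinder(h = 390, r = 14);
translate([293, 301, 0]) cylinder(h = 390, r = 14);


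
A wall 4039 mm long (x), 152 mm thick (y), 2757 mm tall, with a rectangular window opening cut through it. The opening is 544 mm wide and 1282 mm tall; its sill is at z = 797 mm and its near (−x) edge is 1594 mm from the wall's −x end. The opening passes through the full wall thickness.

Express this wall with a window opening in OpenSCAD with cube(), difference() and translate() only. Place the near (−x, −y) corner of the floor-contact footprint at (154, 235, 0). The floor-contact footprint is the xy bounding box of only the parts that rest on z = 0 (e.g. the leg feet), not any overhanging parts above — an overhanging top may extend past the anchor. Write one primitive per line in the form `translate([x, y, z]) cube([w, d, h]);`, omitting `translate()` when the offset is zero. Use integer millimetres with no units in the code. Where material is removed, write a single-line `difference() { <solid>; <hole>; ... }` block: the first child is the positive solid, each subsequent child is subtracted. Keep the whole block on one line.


difference() { translate([154, 235, 0]) cube([4039, 152, 2757]); translate([1748, 235, 797]) cube([544, 152, 1282]); }


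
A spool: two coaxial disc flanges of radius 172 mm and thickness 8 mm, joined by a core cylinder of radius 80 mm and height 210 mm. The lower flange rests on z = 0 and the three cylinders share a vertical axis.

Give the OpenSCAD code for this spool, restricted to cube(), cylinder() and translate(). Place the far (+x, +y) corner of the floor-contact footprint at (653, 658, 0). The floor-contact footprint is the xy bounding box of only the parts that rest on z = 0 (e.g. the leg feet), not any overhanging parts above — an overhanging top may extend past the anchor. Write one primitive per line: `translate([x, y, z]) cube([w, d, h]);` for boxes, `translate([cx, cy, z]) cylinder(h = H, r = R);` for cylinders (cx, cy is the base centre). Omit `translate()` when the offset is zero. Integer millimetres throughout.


translate([481, 486, 0]) cylinder(h = 8, r = 172);
translate([481, 486, 8]) cylinder(h = 210, r = 80);
translate([481, 486, 218]) cylinder(h = 8, r = 172);


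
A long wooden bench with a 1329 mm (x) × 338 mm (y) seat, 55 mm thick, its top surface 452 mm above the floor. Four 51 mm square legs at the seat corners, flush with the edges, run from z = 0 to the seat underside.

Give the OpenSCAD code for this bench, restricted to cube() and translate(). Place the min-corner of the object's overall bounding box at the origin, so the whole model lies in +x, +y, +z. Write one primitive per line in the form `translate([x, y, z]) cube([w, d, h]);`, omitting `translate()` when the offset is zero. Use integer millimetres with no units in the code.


// leg_h = 452 − 55 = 397
translate([0, 0, 397]) cube([1329, 338, 55]);
cube([51, 51, 397]);
translate([0, 287, 0]) cube([51, 51, 397]);
translate([1278, 0, 0]) cube([51, 51, 397]);
translate([1278, 287, 0]) cube([51, 51, 397]);
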